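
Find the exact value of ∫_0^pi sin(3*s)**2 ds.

Use the identity sin^2(3*s) = (1 - cos(6*s))/2.
An antiderivative is F(s) = s/2 - sin(6*s)/12.
Then F(pi) - F(0) = (pi/2) - (0) = pi/2.

pi/2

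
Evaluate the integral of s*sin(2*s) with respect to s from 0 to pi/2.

Integrate by parts once (u = s, dv = sin(2*s) ds).
An antiderivative is F(s) = -s*cos(2*s)/2 + sin(2*s)/4.
Then F(pi/2) - F(0) = (pi/4) - (0) = pi/4.

pi/4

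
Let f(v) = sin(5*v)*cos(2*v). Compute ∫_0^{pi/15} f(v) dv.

Use the identity sin(5*v)cos(2*v) = [sin(7*v) + sin(3*v)]/2.
An antiderivative is F(v) = -cos(3*v)/6 - cos(7*v)/14.
Then F(pi/15) - F(0) = (-11*sqrt(5)/336 - sqrt(30 - 6*sqrt(5))/112 - 11/336) - (-5/21) = -11*sqrt(5)/336 - sqrt(30 - 6*sqrt(5))/112 + 23/112.

-11*sqrt(5)/336 - sqrt(30 - 6*sqrt(5))/112 + 23/112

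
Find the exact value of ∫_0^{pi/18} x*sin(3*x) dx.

-sqrt(3)*pi/108 + 1/18

Integrate by parts once (u = x, dv = sin(3*x) dx).
An antiderivative is F(x) = -x*cos(3*x)/3 + sin(3*x)/9.
Then F(pi/18) - F(0) = (-sqrt(3)*pi/108 + 1/18) - (0) = -sqrt(3)*pi/108 + 1/18.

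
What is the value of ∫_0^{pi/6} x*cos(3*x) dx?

-1/9 + pi/18

Integrate by parts once (u = x, dv = cos(3*x) dx).
An antiderivative is F(x) = x*sin(3*x)/3 + cos(3*x)/9.
Then F(pi/6) - F(0) = (pi/18) - (1/9) = -1/9 + pi/18.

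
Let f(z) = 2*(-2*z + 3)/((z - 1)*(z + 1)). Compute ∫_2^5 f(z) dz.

-log(8)

Factor the denominator: z**2 - 1 = (z + 1)(z - 1).
Partial fractions: 2*(-2*z + 3)/((z - 1)*(z + 1)) = -5/(z + 1) + 1/(z - 1).
An antiderivative is F(z) = log(z - 1) - 5*log(z + 1).
Then F(5) - F(2) = (-5*log(3) - 3*log(2)) - (-5*log(3)) = -log(8).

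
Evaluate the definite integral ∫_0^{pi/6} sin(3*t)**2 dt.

pi/12

Use the identity sin^2(3*t) = (1 - cos(6*t))/2.
An antiderivative is F(t) = t/2 - sin(6*t)/12.
Then F(pi/6) - F(0) = (pi/12) - (0) = pi/12.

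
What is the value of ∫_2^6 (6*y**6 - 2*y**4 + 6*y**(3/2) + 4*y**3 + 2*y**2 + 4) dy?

-48*sqrt(2)/5 + 432*sqrt(6)/5 + 25008112/105

By the power rule, an antiderivative is F(y) = 6*y**7/7 + 12*y**(5/2)/5 - 2*y**5/5 + y**4 + 2*y**3/3 + 4*y.
Then F(6) - F(2) = (432*sqrt(6)/5 + 8340456/35) - (48*sqrt(2)/5 + 13256/105) = -48*sqrt(2)/5 + 432*sqrt(6)/5 + 25008112/105.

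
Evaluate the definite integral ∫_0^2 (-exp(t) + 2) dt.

An antiderivative is F(t) = 2*t - exp(t).
Then F(2) - F(0) = (4 - exp(2)) - (-1) = 5 - exp(2).

5 - exp(2)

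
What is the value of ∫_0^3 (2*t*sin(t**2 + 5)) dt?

Let u = t**2 + 5, so du = 2*t dt. When t = 0, u = 5; when t = 3, u = 14.
The integral becomes ∫ sin(u) du from 5 to 14, with antiderivative -cos(u).
Back in t: F(t) = -cos(t**2 + 5).
Then F(3) - F(0) = (-cos(14)) - (-cos(5)) = -cos(14) + cos(5).

-cos(14) + cos(5)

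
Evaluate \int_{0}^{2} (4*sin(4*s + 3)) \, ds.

Let u = 4*s + 3, so du = 4 ds. When s = 0, u = 3; when s = 2, u = 11.
The integral becomes ∫ sin(u) du from 3 to 11, with antiderivative -cos(u).
Back in s: F(s) = -cos(4*s + 3).
Then F(2) - F(0) = (-cos(11)) - (-cos(3)) = cos(3) - cos(11).

cos(3) - cos(11)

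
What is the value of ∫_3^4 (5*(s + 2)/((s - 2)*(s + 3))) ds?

Factor the denominator: s**2 + s - 6 = (s + 3)(s - 2).
Partial fractions: 5*(s + 2)/((s - 2)*(s + 3)) = 1/(s + 3) + 4/(s - 2).
An antiderivative is F(s) = 4*log(s - 2) + log(s + 3).
Then F(4) - F(3) = (log(7) + 4*log(2)) - (log(6)) = log(56/3).

log(56/3)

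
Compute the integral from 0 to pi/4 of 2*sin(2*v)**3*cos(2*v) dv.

Let u = sin(2*v), so du = 2*cos(2*v) dv. When v = 0, u = 0; when v = pi/4, u = 1.
The integral becomes ∫ u**3 du from 0 to 1, with antiderivative u**4/4.
Back in v: F(v) = sin(2*v)**4/4.
Then F(pi/4) - F(0) = (1/4) - (0) = 1/4.

1/4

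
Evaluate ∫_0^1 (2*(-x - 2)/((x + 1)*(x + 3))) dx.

log(3/8)

Factor the denominator: x**2 + 4*x + 3 = (x + 3)(x + 1).
Partial fractions: 2*(-x - 2)/((x + 1)*(x + 3)) = -1/(x + 3) - 1/(x + 1).
An antiderivative is F(x) = -log(x + 1) - log(x + 3).
Then F(1) - F(0) = (-log(8)) - (-log(3)) = log(3/8).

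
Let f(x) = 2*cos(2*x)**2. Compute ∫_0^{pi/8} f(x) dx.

1/4 + pi/8

Use the identity cos^2(2*x) = (1 + cos(4*x))/2.
An antiderivative is F(x) = x + sin(4*x)/4.
Then F(pi/8) - F(0) = (1/4 + pi/8) - (0) = 1/4 + pi/8.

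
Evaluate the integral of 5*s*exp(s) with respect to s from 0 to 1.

5

Integrate by parts once (u = s, dv = 5*exp(s) ds).
An antiderivative is F(s) = (5*s - 5)*exp(s).
Then F(1) - F(0) = (0) - (-5) = 5.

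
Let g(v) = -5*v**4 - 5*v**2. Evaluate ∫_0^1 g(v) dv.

-8/3

By the power rule, an antiderivative is F(v) = -v**5 - 5*v**3/3.
Then F(1) - F(0) = (-8/3) - (0) = -8/3.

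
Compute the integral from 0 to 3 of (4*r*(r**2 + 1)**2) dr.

Let u = r**2 + 1, so du = 2*r dr. When r = 0, u = 1; when r = 3, u = 10.
The integral becomes 2·∫ u**2 du from 1 to 10, with antiderivative 2*u**3/3.
Back in r: F(r) = 2*(r**2 + 1)**3/3.
Then F(3) - F(0) = (2000/3) - (2/3) = 666.

666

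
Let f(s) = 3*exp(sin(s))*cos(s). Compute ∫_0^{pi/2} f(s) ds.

Let u = sin(s), so du = cos(s) ds. When s = 0, u = 0; when s = pi/2, u = 1.
The integral becomes 3·∫ exp(u) du from 0 to 1, with antiderivative 3*exp(u).
Back in s: F(s) = 3*exp(sin(s)).
Then F(pi/2) - F(0) = (3*E) - (3) = -3 + 3*E.

-3 + 3*E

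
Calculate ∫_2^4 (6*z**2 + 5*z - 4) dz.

By the power rule, an antiderivative is F(z) = 2*z**3 + 5*z**2/2 - 4*z.
Then F(4) - F(2) = (152) - (18) = 134.

134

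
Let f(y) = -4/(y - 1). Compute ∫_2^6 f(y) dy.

-4*log(5)

An antiderivative is F(y) = -4*log(y - 1).
Then F(6) - F(2) = (-4*log(5)) - (0) = -4*log(5).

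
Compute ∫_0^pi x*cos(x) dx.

-2

Integrate by parts once (u = x, dv = cos(x) dx).
An antiderivative is F(x) = x*sin(x) + cos(x).
Then F(pi) - F(0) = (-1) - (1) = -2.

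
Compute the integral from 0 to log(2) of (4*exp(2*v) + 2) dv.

2*log(2) + 6

An antiderivative is F(v) = 2*exp(2*v) + 2*v.
Then F(log(2)) - F(0) = (2*log(2) + 8) - (2) = 2*log(2) + 6.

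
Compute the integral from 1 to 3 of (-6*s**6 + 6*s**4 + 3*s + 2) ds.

-54856/35

By the power rule, an antiderivative is F(s) = -6*s**7/7 + 6*s**5/5 + 3*s**2/2 + 2*s.
Then F(3) - F(1) = (-109443/70) - (269/70) = -54856/35.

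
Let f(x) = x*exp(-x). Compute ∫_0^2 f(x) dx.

Integrate by parts once (u = x, dv = exp(-x) dx).
An antiderivative is F(x) = (-x - 1)*exp(-x).
Then F(2) - F(0) = (-3*exp(-2)) - (-1) = 1 - 3*exp(-2).

1 - 3*exp(-2)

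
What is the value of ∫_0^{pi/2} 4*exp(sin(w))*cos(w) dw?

Let u = sin(w), so du = cos(w) dw. When w = 0, u = 0; when w = pi/2, u = 1.
The integral becomes 4·∫ exp(u) du from 0 to 1, with antiderivative 4*exp(u).
Back in w: F(w) = 4*exp(sin(w)).
Then F(pi/2) - F(0) = (4*E) - (4) = -4 + 4*E.

-4 + 4*E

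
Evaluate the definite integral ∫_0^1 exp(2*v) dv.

An antiderivative is F(v) = exp(2*v)/2.
Then F(1) - F(0) = (exp(2)/2) - (1/2) = -1/2 + exp(2)/2.

-1/2 + exp(2)/2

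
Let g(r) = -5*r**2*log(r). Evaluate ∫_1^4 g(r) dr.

35 - 640*log(2)/3

Integrate by parts once (u = ln r, dv = -5*r**2 dr).
An antiderivative is F(r) = -5*r**3*(3*log(r) - 1)/9.
Then F(4) - F(1) = (320/9 - 640*log(2)/3) - (5/9) = 35 - 640*log(2)/3.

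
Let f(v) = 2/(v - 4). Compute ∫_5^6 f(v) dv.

log(4)

An antiderivative is F(v) = 2*log(v - 4).
Then F(6) - F(5) = (log(4)) - (0) = log(4).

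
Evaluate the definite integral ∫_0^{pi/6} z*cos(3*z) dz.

Integrate by parts once (u = z, dv = cos(3*z) dz).
An antiderivative is F(z) = z*sin(3*z)/3 + cos(3*z)/9.
Then F(pi/6) - F(0) = (pi/18) - (1/9) = -1/9 + pi/18.

-1/9 + pi/18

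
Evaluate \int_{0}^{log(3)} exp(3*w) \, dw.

26/3

Let u = exp(w), so du = exp(w) dw. When w = 0, u = 1; when w = log(3), u = 3.
The integral becomes ∫ u**2 du from 1 to 3, with antiderivative u**3/3.
Back in w: F(w) = exp(3*w)/3.
Then F(log(3)) - F(0) = (9) - (1/3) = 26/3.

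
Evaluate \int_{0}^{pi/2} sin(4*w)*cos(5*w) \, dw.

-4/9

Use the identity sin(4*w)cos(5*w) = [sin(9*w) + sin(-w)]/2.
An antiderivative is F(w) = cos(w)/2 - cos(9*w)/18.
Then F(pi/2) - F(0) = (0) - (4/9) = -4/9.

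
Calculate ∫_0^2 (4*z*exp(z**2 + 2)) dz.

-2*(1 - exp(4))*exp(2)

Let u = z**2 + 2, so du = 2*z dz. When z = 0, u = 2; when z = 2, u = 6.
The integral becomes 2·∫ exp(u) du from 2 to 6, with antiderivative 2*exp(u).
Back in z: F(z) = 2*exp(z**2 + 2).
Then F(2) - F(0) = (2*exp(6)) - (2*exp(2)) = -2*(1 - exp(4))*exp(2).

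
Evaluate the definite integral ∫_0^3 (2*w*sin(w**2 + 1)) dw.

Let u = w**2 + 1, so du = 2*w dw. When w = 0, u = 1; when w = 3, u = 10.
The integral becomes ∫ sin(u) du from 1 to 10, with antiderivative -cos(u).
Back in w: F(w) = -cos(w**2 + 1).
Then F(3) - F(0) = (-cos(10)) - (-cos(1)) = cos(1) - cos(10).

cos(1) - cos(10)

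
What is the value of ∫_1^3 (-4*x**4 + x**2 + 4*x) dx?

By the power rule, an antiderivative is F(x) = -4*x**5/5 + x**3/3 + 2*x**2.
Then F(3) - F(1) = (-837/5) - (23/15) = -2534/15.

-2534/15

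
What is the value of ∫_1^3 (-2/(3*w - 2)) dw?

-2*log(7)/3

An antiderivative is F(w) = -2*log(3*w - 2)/3.
Then F(3) - F(1) = (-2*log(7)/3) - (0) = -2*log(7)/3.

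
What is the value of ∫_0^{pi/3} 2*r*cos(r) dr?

-1 + sqrt(3)*pi/3

Integrate by parts once (u = r, dv = 2*cos(r) dr).
An antiderivative is F(r) = 2*r*sin(r) + 2*cos(r).
Then F(pi/3) - F(0) = (1 + sqrt(3)*pi/3) - (2) = -1 + sqrt(3)*pi/3.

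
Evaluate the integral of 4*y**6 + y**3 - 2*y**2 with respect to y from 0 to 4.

By the power rule, an antiderivative is F(y) = 4*y**7/7 + y**4/4 - 2*y**3/3.
Then F(4) - F(0) = (197056/21) - (0) = 197056/21.

197056/21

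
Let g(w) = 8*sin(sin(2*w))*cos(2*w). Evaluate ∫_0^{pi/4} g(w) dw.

Let u = sin(2*w), so du = 2*cos(2*w) dw. When w = 0, u = 0; when w = pi/4, u = 1.
The integral becomes 4·∫ sin(u) du from 0 to 1, with antiderivative -4*cos(u).
Back in w: F(w) = -4*cos(sin(2*w)).
Then F(pi/4) - F(0) = (-4*cos(1)) - (-4) = 4 - 4*cos(1).

4 - 4*cos(1)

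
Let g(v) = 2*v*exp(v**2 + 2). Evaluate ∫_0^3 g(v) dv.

-exp(2) + exp(11)

Let u = v**2 + 2, so du = 2*v dv. When v = 0, u = 2; when v = 3, u = 11.
The integral becomes ∫ exp(u) du from 2 to 11, with antiderivative exp(u).
Back in v: F(v) = exp(v**2 + 2).
Then F(3) - F(0) = (exp(11)) - (exp(2)) = -exp(2) + exp(11).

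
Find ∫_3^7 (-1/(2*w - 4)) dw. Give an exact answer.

-log(10)/2 + log(2)/2

An antiderivative is F(w) = -log(2*w - 4)/2.
Then F(7) - F(3) = (-log(10)/2) - (-log(2)/2) = -log(10)/2 + log(2)/2.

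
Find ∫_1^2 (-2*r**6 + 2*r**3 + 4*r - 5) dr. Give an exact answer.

By the power rule, an antiderivative is F(r) = -2*r**7/7 + r**4/2 + 2*r**2 - 5*r.
Then F(2) - F(1) = (-214/7) - (-39/14) = -389/14.

-389/14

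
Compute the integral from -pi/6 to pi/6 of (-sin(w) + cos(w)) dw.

1

An antiderivative is F(w) = sin(w) + cos(w).
Then F(pi/6) - F(-pi/6) = (1/2 + sqrt(3)/2) - (-1/2 + sqrt(3)/2) = 1.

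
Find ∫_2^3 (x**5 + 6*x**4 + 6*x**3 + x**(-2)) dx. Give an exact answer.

4617/10

By the power rule, an antiderivative is F(x) = x**6/6 + 6*x**5/5 + 3*x**4/2 - 1/x.
Then F(3) - F(2) = (8014/15) - (2177/30) = 4617/10.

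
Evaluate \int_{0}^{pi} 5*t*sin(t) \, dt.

Integrate by parts once (u = t, dv = 5*sin(t) dt).
An antiderivative is F(t) = -5*t*cos(t) + 5*sin(t).
Then F(pi) - F(0) = (5*pi) - (0) = 5*pi.

5*pi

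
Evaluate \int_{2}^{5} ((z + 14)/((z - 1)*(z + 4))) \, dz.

-2*log(3) + 8*log(2)

Factor the denominator: z**2 + 3*z - 4 = (z + 4)(z - 1).
Partial fractions: (z + 14)/((z - 1)*(z + 4)) = -2/(z + 4) + 3/(z - 1).
An antiderivative is F(z) = 3*log(z - 1) - 2*log(z + 4).
Then F(5) - F(2) = (log(64/81)) - (-log(36)) = -2*log(3) + 8*log(2).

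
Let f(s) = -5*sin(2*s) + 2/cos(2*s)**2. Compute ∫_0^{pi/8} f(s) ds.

-3/2 + 5*sqrt(2)/4

An antiderivative is F(s) = 5*cos(2*s)/2 + tan(2*s).
Then F(pi/8) - F(0) = (1 + 5*sqrt(2)/4) - (5/2) = -3/2 + 5*sqrt(2)/4.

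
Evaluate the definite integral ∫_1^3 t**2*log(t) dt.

-26/9 + 9*log(3)

Integrate by parts once (u = ln t, dv = t**2 dt).
An antiderivative is F(t) = t**3*(3*log(t) - 1)/9.
Then F(3) - F(1) = (-3 + 9*log(3)) - (-1/9) = -26/9 + 9*log(3).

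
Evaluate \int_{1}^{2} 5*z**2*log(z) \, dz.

Integrate by parts once (u = ln z, dv = 5*z**2 dz).
An antiderivative is F(z) = 5*z**3*(3*log(z) - 1)/9.
Then F(2) - F(1) = (-40/9 + 40*log(2)/3) - (-5/9) = -35/9 + 40*log(2)/3.

-35/9 + 40*log(2)/3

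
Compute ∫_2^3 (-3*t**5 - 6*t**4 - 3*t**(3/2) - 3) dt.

By the power rule, an antiderivative is F(t) = -t**6/2 - 6*t**(5/2)/5 - 6*t**5/5 - 3*t.
Then F(3) - F(2) = (-6651/10 - 54*sqrt(3)/5) - (-382/5 - 24*sqrt(2)/5) = -5887/10 - 54*sqrt(3)/5 + 24*sqrt(2)/5.

-5887/10 - 54*sqrt(3)/5 + 24*sqrt(2)/5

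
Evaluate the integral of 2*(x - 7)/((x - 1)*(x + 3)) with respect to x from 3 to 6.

Factor the denominator: x**2 + 2*x - 3 = (x + 3)(x - 1).
Partial fractions: 2*(x - 7)/((x - 1)*(x + 3)) = 5/(x + 3) - 3/(x - 1).
An antiderivative is F(x) = -3*log(x - 1) + 5*log(x + 3).
Then F(6) - F(3) = (-3*log(5) + 10*log(3)) - (2*log(2) + 5*log(3)) = -3*log(5) - 2*log(2) + 5*log(3).

-3*log(5) - 2*log(2) + 5*log(3)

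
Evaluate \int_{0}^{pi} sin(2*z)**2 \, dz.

pi/2

Use the identity sin^2(2*z) = (1 - cos(4*z))/2.
An antiderivative is F(z) = z/2 - sin(4*z)/8.
Then F(pi) - F(0) = (pi/2) - (0) = pi/2.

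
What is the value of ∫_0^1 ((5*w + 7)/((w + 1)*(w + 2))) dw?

log(27/2)

Factor the denominator: w**2 + 3*w + 2 = (w + 2)(w + 1).
Partial fractions: (5*w + 7)/((w + 1)*(w + 2)) = 3/(w + 2) + 2/(w + 1).
An antiderivative is F(w) = 2*log(w + 1) + 3*log(w + 2).
Then F(1) - F(0) = (2*log(2) + 3*log(3)) - (log(8)) = log(27/2).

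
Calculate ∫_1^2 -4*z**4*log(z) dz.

124/25 - 128*log(2)/5

Integrate by parts once (u = ln z, dv = -4*z**4 dz).
An antiderivative is F(z) = -4*z**5*(5*log(z) - 1)/25.
Then F(2) - F(1) = (128/25 - 128*log(2)/5) - (4/25) = 124/25 - 128*log(2)/5.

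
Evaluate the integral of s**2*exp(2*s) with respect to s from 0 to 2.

Integrate by parts twice (u = s^2, dv = exp(2*s) ds).
An antiderivative is F(s) = (2*s**2 - 2*s + 1)*exp(2*s)/4.
Then F(2) - F(0) = (5*exp(4)/4) - (1/4) = -1/4 + 5*exp(4)/4.

-1/4 + 5*exp(4)/4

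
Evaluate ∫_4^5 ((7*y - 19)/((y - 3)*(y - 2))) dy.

Factor the denominator: y**2 - 5*y + 6 = (y - 2)(y - 3).
Partial fractions: (7*y - 19)/((y - 3)*(y - 2)) = 5/(y - 2) + 2/(y - 3).
An antiderivative is F(y) = 2*log(y - 3) + 5*log(y - 2).
Then F(5) - F(4) = (2*log(2) + 5*log(3)) - (log(32)) = -3*log(2) + 5*log(3).

-3*log(2) + 5*log(3)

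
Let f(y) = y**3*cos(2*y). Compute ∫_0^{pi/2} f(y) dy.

Integrate by parts 3 times (u = y^3, dv = cos(2*y) dy).
An antiderivative is F(y) = y**3*sin(2*y)/2 + 3*y**2*cos(2*y)/4 - 3*y*sin(2*y)/4 - 3*cos(2*y)/8.
Then F(pi/2) - F(0) = (3/8 - 3*pi**2/16) - (-3/8) = 3/4 - 3*pi**2/16.

3/4 - 3*pi**2/16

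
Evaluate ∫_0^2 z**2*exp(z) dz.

-2 + 2*exp(2)

Integrate by parts twice (u = z^2, dv = exp(z) dz).
An antiderivative is F(z) = (z**2 - 2*z + 2)*exp(z).
Then F(2) - F(0) = (2*exp(2)) - (2) = -2 + 2*exp(2).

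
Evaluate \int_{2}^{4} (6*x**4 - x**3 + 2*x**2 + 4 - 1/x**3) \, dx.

564307/480

By the power rule, an antiderivative is F(x) = 6*x**5/5 - x**4/4 + 2*x**3/3 + 4*x + 1/(2*x**2).
Then F(4) - F(2) = (587279/480) - (5743/120) = 564307/480.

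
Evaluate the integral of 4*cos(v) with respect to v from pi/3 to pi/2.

An antiderivative is F(v) = 4*sin(v).
Then F(pi/2) - F(pi/3) = (4) - (2*sqrt(3)) = 4 - 2*sqrt(3).

4 - 2*sqrt(3)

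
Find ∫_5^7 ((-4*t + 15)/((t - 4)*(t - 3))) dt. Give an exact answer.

Factor the denominator: t**2 - 7*t + 12 = (t - 3)(t - 4).
Partial fractions: (-4*t + 15)/((t - 4)*(t - 3)) = -3/(t - 3) - 1/(t - 4).
An antiderivative is F(t) = -log(t - 4) - 3*log(t - 3).
Then F(7) - F(5) = (-6*log(2) - log(3)) - (-log(8)) = -log(24).

-log(24)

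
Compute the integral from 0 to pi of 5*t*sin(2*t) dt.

-5*pi/2

Integrate by parts once (u = t, dv = 5*sin(2*t) dt).
An antiderivative is F(t) = -5*t*cos(2*t)/2 + 5*sin(2*t)/4.
Then F(pi) - F(0) = (-5*pi/2) - (0) = -5*pi/2.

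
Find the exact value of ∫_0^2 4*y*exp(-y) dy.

Integrate by parts once (u = y, dv = 4*exp(-y) dy).
An antiderivative is F(y) = (-4*y - 4)*exp(-y).
Then F(2) - F(0) = (-12*exp(-2)) - (-4) = 4 - 12*exp(-2).

4 - 12*exp(-2)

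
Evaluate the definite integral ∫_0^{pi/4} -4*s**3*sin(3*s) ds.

sqrt(2)*(-36*pi**2 - 9*pi**3 + 128 + 96*pi)/864

Integrate by parts 3 times (u = s^3, dv = -4*sin(3*s) ds).
An antiderivative is F(s) = 4*s**3*cos(3*s)/3 - 4*s**2*sin(3*s)/3 - 8*s*cos(3*s)/9 + 8*sin(3*s)/27.
Then F(pi/4) - F(0) = (sqrt(2)*(-36*pi**2 - 9*pi**3 + 128 + 96*pi)/864) - (0) = sqrt(2)*(-36*pi**2 - 9*pi**3 + 128 + 96*pi)/864.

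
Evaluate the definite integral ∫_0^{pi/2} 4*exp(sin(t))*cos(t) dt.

Let u = sin(t), so du = cos(t) dt. When t = 0, u = 0; when t = pi/2, u = 1.
The integral becomes 4·∫ exp(u) du from 0 to 1, with antiderivative 4*exp(u).
Back in t: F(t) = 4*exp(sin(t)).
Then F(pi/2) - F(0) = (4*E) - (4) = -4 + 4*E.

-4 + 4*E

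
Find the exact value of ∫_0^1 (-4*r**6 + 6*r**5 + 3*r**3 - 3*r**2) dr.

By the power rule, an antiderivative is F(r) = -4*r**7/7 + r**6 + 3*r**4/4 - r**3.
Then F(1) - F(0) = (5/28) - (0) = 5/28.

5/28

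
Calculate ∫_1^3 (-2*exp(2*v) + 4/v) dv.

-exp(6) + log(81) + exp(2)

An antiderivative is F(v) = -exp(2*v) + 4*log(v).
Then F(3) - F(1) = (-exp(6) + log(81)) - (-exp(2)) = -exp(6) + log(81) + exp(2).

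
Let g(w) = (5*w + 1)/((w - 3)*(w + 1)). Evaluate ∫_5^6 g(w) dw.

-5*log(2) + log(7) + 3*log(3)

Factor the denominator: w**2 - 2*w - 3 = (w + 1)(w - 3).
Partial fractions: (5*w + 1)/((w - 3)*(w + 1)) = 1/(w + 1) + 4/(w - 3).
An antiderivative is F(w) = 4*log(w - 3) + log(w + 1).
Then F(6) - F(5) = (log(7) + 4*log(3)) - (log(96)) = -5*log(2) + log(7) + 3*log(3).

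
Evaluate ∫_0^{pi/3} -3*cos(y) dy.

An antiderivative is F(y) = -3*sin(y).
Then F(pi/3) - F(0) = (-3*sqrt(3)/2) - (0) = -3*sqrt(3)/2.

-3*sqrt(3)/2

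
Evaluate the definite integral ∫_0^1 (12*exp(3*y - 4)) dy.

Let u = 3*y - 4, so du = 3 dy. When y = 0, u = -4; when y = 1, u = -1.
The integral becomes 4·∫ exp(u) du from -4 to -1, with antiderivative 4*exp(u).
Back in y: F(y) = 4*exp(3*y - 4).
Then F(1) - F(0) = (4*exp(-1)) - (4*exp(-4)) = -(4 - 4*exp(3))*exp(-4).

-(4 - 4*exp(3))*exp(-4)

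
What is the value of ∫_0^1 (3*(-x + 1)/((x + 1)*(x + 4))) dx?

-5*log(5) + 12*log(2)

Factor the denominator: x**2 + 5*x + 4 = (x + 4)(x + 1).
Partial fractions: 3*(-x + 1)/((x + 1)*(x + 4)) = -5/(x + 4) + 2/(x + 1).
An antiderivative is F(x) = 2*log(x + 1) - 5*log(x + 4).
Then F(1) - F(0) = (-5*log(5) + 2*log(2)) - (-10*log(2)) = -5*log(5) + 12*log(2).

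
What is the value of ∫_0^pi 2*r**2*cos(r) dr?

Integrate by parts twice (u = r^2, dv = 2*cos(r) dr).
An antiderivative is F(r) = 2*r**2*sin(r) + 4*r*cos(r) - 4*sin(r).
Then F(pi) - F(0) = (-4*pi) - (0) = -4*pi.

-4*pi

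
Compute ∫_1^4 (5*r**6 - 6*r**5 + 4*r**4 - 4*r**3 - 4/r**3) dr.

2287227/280

By the power rule, an antiderivative is F(r) = 5*r**7/7 - r**6 + 4*r**5/5 - r**4 + 2/r**2.
Then F(4) - F(1) = (2287651/280) - (53/35) = 2287227/280.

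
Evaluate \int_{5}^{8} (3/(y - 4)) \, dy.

An antiderivative is F(y) = 3*log(y - 4).
Then F(8) - F(5) = (log(64)) - (0) = log(64).

log(64)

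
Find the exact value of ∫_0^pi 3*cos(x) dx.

An antiderivative is F(x) = 3*sin(x).
Then F(pi) - F(0) = (0) - (0) = 0.

0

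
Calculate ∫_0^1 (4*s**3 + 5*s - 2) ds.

By the power rule, an antiderivative is F(s) = s**4 + 5*s**2/2 - 2*s.
Then F(1) - F(0) = (3/2) - (0) = 3/2.

3/2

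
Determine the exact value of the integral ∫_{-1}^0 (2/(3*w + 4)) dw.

4*log(2)/3

An antiderivative is F(w) = 2*log(3*w + 4)/3.
Then F(0) - F(-1) = (4*log(2)/3) - (0) = 4*log(2)/3.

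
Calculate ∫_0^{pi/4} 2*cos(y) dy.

An antiderivative is F(y) = 2*sin(y).
Then F(pi/4) - F(0) = (sqrt(2)) - (0) = sqrt(2).

sqrt(2)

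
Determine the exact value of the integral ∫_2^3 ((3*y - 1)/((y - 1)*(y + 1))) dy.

Factor the denominator: y**2 - 1 = (y + 1)(y - 1).
Partial fractions: (3*y - 1)/((y - 1)*(y + 1)) = 2/(y + 1) + 1/(y - 1).
An antiderivative is F(y) = log(y - 1) + 2*log(y + 1).
Then F(3) - F(2) = (log(32)) - (log(9)) = log(32/9).

log(32/9)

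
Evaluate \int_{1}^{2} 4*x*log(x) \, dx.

Integrate by parts once (u = ln x, dv = 4*x dx).
An antiderivative is F(x) = x**2*(2*log(x) - 1).
Then F(2) - F(1) = (-4 + 8*log(2)) - (-1) = -3 + 8*log(2).

-3 + 8*log(2)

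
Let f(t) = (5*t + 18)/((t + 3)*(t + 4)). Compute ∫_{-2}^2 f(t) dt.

2*log(3) + 3*log(5)

Factor the denominator: t**2 + 7*t + 12 = (t + 4)(t + 3).
Partial fractions: (5*t + 18)/((t + 3)*(t + 4)) = 2/(t + 4) + 3/(t + 3).
An antiderivative is F(t) = 3*log(t + 3) + 2*log(t + 4).
Then F(2) - F(-2) = (2*log(2) + 2*log(3) + 3*log(5)) - (log(4)) = 2*log(3) + 3*log(5).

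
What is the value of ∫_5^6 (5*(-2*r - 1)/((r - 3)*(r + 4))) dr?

-5*log(5) + 5*log(3)

Factor the denominator: r**2 + r - 12 = (r + 4)(r - 3).
Partial fractions: 5*(-2*r - 1)/((r - 3)*(r + 4)) = -5/(r + 4) - 5/(r - 3).
An antiderivative is F(r) = -5*log(r - 3) - 5*log(r + 4).
Then F(6) - F(5) = (-5*log(5) - 5*log(3) - 5*log(2)) - (-10*log(3) - 5*log(2)) = -5*log(5) + 5*log(3).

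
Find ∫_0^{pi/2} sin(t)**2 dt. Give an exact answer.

pi/4

Use the identity sin^2(t) = (1 - cos(2*t))/2.
An antiderivative is F(t) = t/2 - sin(2*t)/4.
Then F(pi/2) - F(0) = (pi/4) - (0) = pi/4.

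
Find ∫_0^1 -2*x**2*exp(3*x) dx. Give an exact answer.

4/27 - 10*exp(3)/27

Integrate by parts twice (u = x^2, dv = -2*exp(3*x) dx).
An antiderivative is F(x) = (-18*x**2 + 12*x - 4)*exp(3*x)/27.
Then F(1) - F(0) = (-10*exp(3)/27) - (-4/27) = 4/27 - 10*exp(3)/27.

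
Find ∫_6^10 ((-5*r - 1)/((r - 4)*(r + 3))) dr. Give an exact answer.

Factor the denominator: r**2 - r - 12 = (r + 3)(r - 4).
Partial fractions: (-5*r - 1)/((r - 4)*(r + 3)) = -2/(r + 3) - 3/(r - 4).
An antiderivative is F(r) = -3*log(r - 4) - 2*log(r + 3).
Then F(10) - F(6) = (-2*log(13) - 3*log(3) - 3*log(2)) - (-4*log(3) - 3*log(2)) = -2*log(13) + log(3).

-2*log(13) + log(3)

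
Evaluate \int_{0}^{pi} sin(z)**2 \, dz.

pi/2

Use the identity sin^2(z) = (1 - cos(2*z))/2.
An antiderivative is F(z) = z/2 - sin(2*z)/4.
Then F(pi) - F(0) = (pi/2) - (0) = pi/2.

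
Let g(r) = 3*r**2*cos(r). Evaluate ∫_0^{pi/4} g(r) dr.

3*sqrt(2)*(-32 + pi**2 + 8*pi)/32

Integrate by parts twice (u = r^2, dv = 3*cos(r) dr).
An antiderivative is F(r) = 3*r**2*sin(r) + 6*r*cos(r) - 6*sin(r).
Then F(pi/4) - F(0) = (3*sqrt(2)*(-32 + pi**2 + 8*pi)/32) - (0) = 3*sqrt(2)*(-32 + pi**2 + 8*pi)/32.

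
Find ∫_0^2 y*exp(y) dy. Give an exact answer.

Integrate by parts once (u = y, dv = exp(y) dy).
An antiderivative is F(y) = (y - 1)*exp(y).
Then F(2) - F(0) = (exp(2)) - (-1) = 1 + exp(2).

1 + exp(2)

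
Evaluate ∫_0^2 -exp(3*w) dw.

An antiderivative is F(w) = -exp(3*w)/3.
Then F(2) - F(0) = (-exp(6)/3) - (-1/3) = 1/3 - exp(6)/3.

1/3 - exp(6)/3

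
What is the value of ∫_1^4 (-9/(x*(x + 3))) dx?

-12*log(2) + 3*log(7)

Factor the denominator: x**2 + 3*x = (x + 3)x.
Partial fractions: -9/(x*(x + 3)) = 3/(x + 3) - 3/x.
An antiderivative is F(x) = -3*log(x) + 3*log(x + 3).
Then F(4) - F(1) = (-6*log(2) + 3*log(7)) - (log(64)) = -12*log(2) + 3*log(7).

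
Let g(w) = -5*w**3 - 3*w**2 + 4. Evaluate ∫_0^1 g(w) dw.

By the power rule, an antiderivative is F(w) = -5*w**4/4 - w**3 + 4*w.
Then F(1) - F(0) = (7/4) - (0) = 7/4.

7/4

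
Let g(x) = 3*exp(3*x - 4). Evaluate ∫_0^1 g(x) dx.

Let u = 3*x - 4, so du = 3 dx. When x = 0, u = -4; when x = 1, u = -1.
The integral becomes ∫ exp(u) du from -4 to -1, with antiderivative exp(u).
Back in x: F(x) = exp(3*x - 4).
Then F(1) - F(0) = (exp(-1)) - (exp(-4)) = -(1 - exp(3))*exp(-4).

-(1 - exp(3))*exp(-4)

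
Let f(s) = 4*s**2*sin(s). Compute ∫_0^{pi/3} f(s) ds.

Integrate by parts twice (u = s^2, dv = 4*sin(s) ds).
An antiderivative is F(s) = -4*s**2*cos(s) + 8*s*sin(s) + 8*cos(s).
Then F(pi/3) - F(0) = (-2*pi**2/9 + 4 + 4*sqrt(3)*pi/3) - (8) = -4 - 2*pi**2/9 + 4*sqrt(3)*pi/3.

-4 - 2*pi**2/9 + 4*sqrt(3)*pi/3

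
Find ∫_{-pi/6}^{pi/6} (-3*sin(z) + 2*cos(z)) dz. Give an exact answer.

An antiderivative is F(z) = 2*sin(z) + 3*cos(z).
Then F(pi/6) - F(-pi/6) = (1 + 3*sqrt(3)/2) - (-1 + 3*sqrt(3)/2) = 2.

2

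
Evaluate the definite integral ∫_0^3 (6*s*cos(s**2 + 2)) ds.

3*sin(11) - 3*sin(2)

Let u = s**2 + 2, so du = 2*s ds. When s = 0, u = 2; when s = 3, u = 11.
The integral becomes 3·∫ cos(u) du from 2 to 11, with antiderivative 3*sin(u).
Back in s: F(s) = 3*sin(s**2 + 2).
Then F(3) - F(0) = (3*sin(11)) - (3*sin(2)) = 3*sin(11) - 3*sin(2).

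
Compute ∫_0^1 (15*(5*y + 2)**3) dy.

Let u = 5*y + 2, so du = 5 dy. When y = 0, u = 2; when y = 1, u = 7.
The integral becomes 3·∫ u**3 du from 2 to 7, with antiderivative 3*u**4/4.
Back in y: F(y) = 3*(5*y + 2)**4/4.
Then F(1) - F(0) = (7203/4) - (12) = 7155/4.

7155/4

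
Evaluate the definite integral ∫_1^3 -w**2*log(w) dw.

26/9 - 9*log(3)

Integrate by parts once (u = ln w, dv = -w**2 dw).
An antiderivative is F(w) = -w**3*(3*log(w) - 1)/9.
Then F(3) - F(1) = (3 - 9*log(3)) - (1/9) = 26/9 - 9*log(3).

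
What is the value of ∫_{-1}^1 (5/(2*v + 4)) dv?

5*log(3)/2

An antiderivative is F(v) = 5*log(2*v + 4)/2.
Then F(1) - F(-1) = (5*log(6)/2) - (5*log(2)/2) = 5*log(3)/2.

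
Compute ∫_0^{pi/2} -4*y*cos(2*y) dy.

Integrate by parts once (u = y, dv = -4*cos(2*y) dy).
An antiderivative is F(y) = -2*y*sin(2*y) - cos(2*y).
Then F(pi/2) - F(0) = (1) - (-1) = 2.

2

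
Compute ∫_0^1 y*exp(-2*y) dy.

(-3 + exp(2))*exp(-2)/4

Integrate by parts once (u = y, dv = exp(-2*y) dy).
An antiderivative is F(y) = (-2*y - 1)*exp(-2*y)/4.
Then F(1) - F(0) = (-3*exp(-2)/4) - (-1/4) = (-3 + exp(2))*exp(-2)/4.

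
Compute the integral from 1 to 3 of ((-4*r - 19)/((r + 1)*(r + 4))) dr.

Factor the denominator: r**2 + 5*r + 4 = (r + 4)(r + 1).
Partial fractions: (-4*r - 19)/((r + 1)*(r + 4)) = 1/(r + 4) - 5/(r + 1).
An antiderivative is F(r) = -5*log(r + 1) + log(r + 4).
Then F(3) - F(1) = (-10*log(2) + log(7)) - (log(5/32)) = -5*log(2) - log(5) + log(7).

-5*log(2) - log(5) + log(7)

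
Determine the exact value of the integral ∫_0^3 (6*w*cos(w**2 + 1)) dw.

-3*sin(1) + 3*sin(10)

Let u = w**2 + 1, so du = 2*w dw. When w = 0, u = 1; when w = 3, u = 10.
The integral becomes 3·∫ cos(u) du from 1 to 10, with antiderivative 3*sin(u).
Back in w: F(w) = 3*sin(w**2 + 1).
Then F(3) - F(0) = (3*sin(10)) - (3*sin(1)) = -3*sin(1) + 3*sin(10).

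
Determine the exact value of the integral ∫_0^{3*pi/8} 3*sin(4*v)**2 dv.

Use the identity sin^2(4*v) = (1 - cos(8*v))/2.
An antiderivative is F(v) = 3*v/2 - 3*sin(8*v)/16.
Then F(3*pi/8) - F(0) = (9*pi/16) - (0) = 9*pi/16.

9*pi/16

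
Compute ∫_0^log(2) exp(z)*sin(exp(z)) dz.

Let u = exp(z), so du = exp(z) dz. When z = 0, u = 1; when z = log(2), u = 2.
The integral becomes ∫ sin(u) du from 1 to 2, with antiderivative -cos(u).
Back in z: F(z) = -cos(exp(z)).
Then F(log(2)) - F(0) = (-cos(2)) - (-cos(1)) = -cos(2) + cos(1).

-cos(2) + cos(1)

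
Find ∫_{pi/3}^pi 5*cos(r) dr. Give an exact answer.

-5*sqrt(3)/2

An antiderivative is F(r) = 5*sin(r).
Then F(pi) - F(pi/3) = (0) - (5*sqrt(3)/2) = -5*sqrt(3)/2.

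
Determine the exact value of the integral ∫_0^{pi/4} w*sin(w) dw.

Integrate by parts once (u = w, dv = sin(w) dw).
An antiderivative is F(w) = -w*cos(w) + sin(w).
Then F(pi/4) - F(0) = (sqrt(2)*(4 - pi)/8) - (0) = sqrt(2)*(4 - pi)/8.

sqrt(2)*(4 - pi)/8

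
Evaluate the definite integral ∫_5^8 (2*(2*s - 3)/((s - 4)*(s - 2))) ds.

9*log(2)

Factor the denominator: s**2 - 6*s + 8 = (s - 2)(s - 4).
Partial fractions: 2*(2*s - 3)/((s - 4)*(s - 2)) = -1/(s - 2) + 5/(s - 4).
An antiderivative is F(s) = 5*log(s - 4) - log(s - 2).
Then F(8) - F(5) = (-log(3) + 9*log(2)) - (-log(3)) = 9*log(2).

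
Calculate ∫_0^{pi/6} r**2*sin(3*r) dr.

Integrate by parts twice (u = r^2, dv = sin(3*r) dr).
An antiderivative is F(r) = -r**2*cos(3*r)/3 + 2*r*sin(3*r)/9 + 2*cos(3*r)/27.
Then F(pi/6) - F(0) = (pi/27) - (2/27) = -2/27 + pi/27.

-2/27 + pi/27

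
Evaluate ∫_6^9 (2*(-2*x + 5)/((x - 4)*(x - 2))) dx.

Factor the denominator: x**2 - 6*x + 8 = (x - 2)(x - 4).
Partial fractions: 2*(-2*x + 5)/((x - 4)*(x - 2)) = -1/(x - 2) - 3/(x - 4).
An antiderivative is F(x) = -3*log(x - 4) - log(x - 2).
Then F(9) - F(6) = (-3*log(5) - log(7)) - (-log(32)) = -3*log(5) - log(7) + 5*log(2).

-3*log(5) - log(7) + 5*log(2)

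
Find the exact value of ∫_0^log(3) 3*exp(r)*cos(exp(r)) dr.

Let u = exp(r), so du = exp(r) dr. When r = 0, u = 1; when r = log(3), u = 3.
The integral becomes 3·∫ cos(u) du from 1 to 3, with antiderivative 3*sin(u).
Back in r: F(r) = 3*sin(exp(r)).
Then F(log(3)) - F(0) = (3*sin(3)) - (3*sin(1)) = -3*sin(1) + 3*sin(3).

-3*sin(1) + 3*sin(3)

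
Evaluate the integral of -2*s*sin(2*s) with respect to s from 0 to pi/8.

sqrt(2)*(-4 + pi)/16

Integrate by parts once (u = s, dv = -2*sin(2*s) ds).
An antiderivative is F(s) = s*cos(2*s) - sin(2*s)/2.
Then F(pi/8) - F(0) = (sqrt(2)*(-4 + pi)/16) - (0) = sqrt(2)*(-4 + pi)/16.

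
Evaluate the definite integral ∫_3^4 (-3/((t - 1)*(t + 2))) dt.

Factor the denominator: t**2 + t - 2 = (t + 2)(t - 1).
Partial fractions: -3/((t - 1)*(t + 2)) = 1/(t + 2) - 1/(t - 1).
An antiderivative is F(t) = -log(t - 1) + log(t + 2).
Then F(4) - F(3) = (log(2)) - (log(5/2)) = log(4/5).

log(4/5)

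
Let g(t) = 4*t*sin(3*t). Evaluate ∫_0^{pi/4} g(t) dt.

sqrt(2)*(4 + 3*pi)/18

Integrate by parts once (u = t, dv = 4*sin(3*t) dt).
An antiderivative is F(t) = -4*t*cos(3*t)/3 + 4*sin(3*t)/9.
Then F(pi/4) - F(0) = (sqrt(2)*(4 + 3*pi)/18) - (0) = sqrt(2)*(4 + 3*pi)/18.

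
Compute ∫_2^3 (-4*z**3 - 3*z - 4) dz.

-153/2

By the power rule, an antiderivative is F(z) = -z**4 - 3*z**2/2 - 4*z.
Then F(3) - F(2) = (-213/2) - (-30) = -153/2.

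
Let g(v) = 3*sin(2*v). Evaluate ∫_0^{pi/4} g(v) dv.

An antiderivative is F(v) = -3*cos(2*v)/2.
Then F(pi/4) - F(0) = (0) - (-3/2) = 3/2.

3/2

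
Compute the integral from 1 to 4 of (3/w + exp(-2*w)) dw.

An antiderivative is F(w) = 3*log(w) - exp(-2*w)/2.
Then F(4) - F(1) = (-exp(-8)/2 + 6*log(2)) - (-exp(-2)/2) = (-1 + exp(6) + 12*exp(8)*log(2))*exp(-8)/2.

(-1 + exp(6) + 12*exp(8)*log(2))*exp(-8)/2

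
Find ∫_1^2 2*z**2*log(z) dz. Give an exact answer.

-14/9 + 16*log(2)/3

Integrate by parts once (u = ln z, dv = 2*z**2 dz).
An antiderivative is F(z) = 2*z**3*(3*log(z) - 1)/9.
Then F(2) - F(1) = (-16/9 + 16*log(2)/3) - (-2/9) = -14/9 + 16*log(2)/3.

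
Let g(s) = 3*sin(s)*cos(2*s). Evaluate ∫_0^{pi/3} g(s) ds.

Use the identity sin(s)cos(2*s) = [sin(3*s) + sin(-s)]/2.
An antiderivative is F(s) = 3*cos(s)/2 - cos(3*s)/2.
Then F(pi/3) - F(0) = (5/4) - (1) = 1/4.

1/4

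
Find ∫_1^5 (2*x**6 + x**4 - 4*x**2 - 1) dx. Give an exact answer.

By the power rule, an antiderivative is F(x) = 2*x**7/7 + x**5/5 - 4*x**3/3 - x.
Then F(5) - F(1) = (478270/21) - (-194/105) = 2391544/105.

2391544/105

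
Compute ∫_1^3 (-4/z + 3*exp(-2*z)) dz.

-4*log(3) - 3*exp(-6)/2 + 3*exp(-2)/2

An antiderivative is F(z) = -4*log(z) - 3*exp(-2*z)/2.
Then F(3) - F(1) = (-4*log(3) - 3*exp(-6)/2) - (-3*exp(-2)/2) = -4*log(3) - 3*exp(-6)/2 + 3*exp(-2)/2.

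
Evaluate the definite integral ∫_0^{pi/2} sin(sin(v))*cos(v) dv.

1 - cos(1)

Let u = sin(v), so du = cos(v) dv. When v = 0, u = 0; when v = pi/2, u = 1.
The integral becomes ∫ sin(u) du from 0 to 1, with antiderivative -cos(u).
Back in v: F(v) = -cos(sin(v)).
Then F(pi/2) - F(0) = (-cos(1)) - (-1) = 1 - cos(1).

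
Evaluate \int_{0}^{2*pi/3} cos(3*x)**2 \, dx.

Use the identity cos^2(3*x) = (1 + cos(6*x))/2.
An antiderivative is F(x) = x/2 + sin(6*x)/12.
Then F(2*pi/3) - F(0) = (pi/3) - (0) = pi/3.

pi/3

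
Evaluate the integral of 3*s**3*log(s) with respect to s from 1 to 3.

Integrate by parts once (u = ln s, dv = 3*s**3 ds).
An antiderivative is F(s) = 3*s**4*(4*log(s) - 1)/16.
Then F(3) - F(1) = (-243/16 + 243*log(3)/4) - (-3/16) = -15 + 243*log(3)/4.

-15 + 243*log(3)/4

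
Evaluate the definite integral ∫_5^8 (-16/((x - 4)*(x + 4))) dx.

Factor the denominator: x**2 - 16 = (x + 4)(x - 4).
Partial fractions: -16/((x - 4)*(x + 4)) = 2/(x + 4) - 2/(x - 4).
An antiderivative is F(x) = -2*log(x - 4) + 2*log(x + 4).
Then F(8) - F(5) = (log(9)) - (log(81)) = -log(9).

-log(9)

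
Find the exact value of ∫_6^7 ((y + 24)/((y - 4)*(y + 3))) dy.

-7*log(2) - 3*log(5) + 10*log(3)

Factor the denominator: y**2 - y - 12 = (y + 3)(y - 4).
Partial fractions: (y + 24)/((y - 4)*(y + 3)) = -3/(y + 3) + 4/(y - 4).
An antiderivative is F(y) = 4*log(y - 4) - 3*log(y + 3).
Then F(7) - F(6) = (-3*log(5) - 3*log(2) + 4*log(3)) - (-6*log(3) + 4*log(2)) = -7*log(2) - 3*log(5) + 10*log(3).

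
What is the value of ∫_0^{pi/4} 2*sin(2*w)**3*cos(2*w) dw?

1/4

Let u = sin(2*w), so du = 2*cos(2*w) dw. When w = 0, u = 0; when w = pi/4, u = 1.
The integral becomes ∫ u**3 du from 0 to 1, with antiderivative u**4/4.
Back in w: F(w) = sin(2*w)**4/4.
Then F(pi/4) - F(0) = (1/4) - (0) = 1/4.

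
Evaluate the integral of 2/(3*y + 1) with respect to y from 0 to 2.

2*log(7)/3

An antiderivative is F(y) = 2*log(3*y + 1)/3.
Then F(2) - F(0) = (2*log(7)/3) - (0) = 2*log(7)/3.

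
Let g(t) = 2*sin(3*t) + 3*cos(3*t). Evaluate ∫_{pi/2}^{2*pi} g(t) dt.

1/3

An antiderivative is F(t) = sin(3*t) - 2*cos(3*t)/3.
Then F(2*pi) - F(pi/2) = (-2/3) - (-1) = 1/3.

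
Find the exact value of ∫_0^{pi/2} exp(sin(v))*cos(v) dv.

-1 + E

Let u = sin(v), so du = cos(v) dv. When v = 0, u = 0; when v = pi/2, u = 1.
The integral becomes ∫ exp(u) du from 0 to 1, with antiderivative exp(u).
Back in v: F(v) = exp(sin(v)).
Then F(pi/2) - F(0) = (E) - (1) = -1 + E.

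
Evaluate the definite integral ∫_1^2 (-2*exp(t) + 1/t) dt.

An antiderivative is F(t) = -2*exp(t) + log(t).
Then F(2) - F(1) = (-2*exp(2) + log(2)) - (-2*exp(1)) = -2*exp(2) + log(2) + 2*exp(1).

-2*exp(2) + log(2) + 2*exp(1)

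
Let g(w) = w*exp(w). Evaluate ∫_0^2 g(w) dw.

1 + exp(2)

Integrate by parts once (u = w, dv = exp(w) dw).
An antiderivative is F(w) = (w - 1)*exp(w).
Then F(2) - F(0) = (exp(2)) - (-1) = 1 + exp(2).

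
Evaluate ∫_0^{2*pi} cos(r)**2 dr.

pi

Use the identity cos^2(r) = (1 + cos(2*r))/2.
An antiderivative is F(r) = r/2 + sin(2*r)/4.
Then F(2*pi) - F(0) = (pi) - (0) = pi.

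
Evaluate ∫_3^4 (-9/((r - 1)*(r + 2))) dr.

-3*log(5) + 6*log(2)

Factor the denominator: r**2 + r - 2 = (r + 2)(r - 1).
Partial fractions: -9/((r - 1)*(r + 2)) = 3/(r + 2) - 3/(r - 1).
An antiderivative is F(r) = -3*log(r - 1) + 3*log(r + 2).
Then F(4) - F(3) = (log(8)) - (-3*log(2) + 3*log(5)) = -3*log(5) + 6*log(2).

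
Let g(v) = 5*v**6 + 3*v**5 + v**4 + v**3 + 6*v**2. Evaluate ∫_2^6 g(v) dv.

By the power rule, an antiderivative is F(v) = 5*v**7/7 + v**6/2 + v**5/5 + v**4/4 + 2*v**3.
Then F(6) - F(2) = (7895772/35) - (5244/35) = 7890528/35.

7890528/35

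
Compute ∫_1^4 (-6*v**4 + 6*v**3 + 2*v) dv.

-8301/10

By the power rule, an antiderivative is F(v) = -6*v**5/5 + 3*v**4/2 + v**2.
Then F(4) - F(1) = (-4144/5) - (13/10) = -8301/10.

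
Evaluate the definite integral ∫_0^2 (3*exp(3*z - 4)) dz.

-(1 - exp(6))*exp(-4)

Let u = 3*z - 4, so du = 3 dz. When z = 0, u = -4; when z = 2, u = 2.
The integral becomes ∫ exp(u) du from -4 to 2, with antiderivative exp(u).
Back in z: F(z) = exp(3*z - 4).
Then F(2) - F(0) = (exp(2)) - (exp(-4)) = -(1 - exp(6))*exp(-4).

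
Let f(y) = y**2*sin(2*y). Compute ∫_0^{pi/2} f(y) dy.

-1/2 + pi**2/8

Integrate by parts twice (u = y^2, dv = sin(2*y) dy).
An antiderivative is F(y) = -y**2*cos(2*y)/2 + y*sin(2*y)/2 + cos(2*y)/4.
Then F(pi/2) - F(0) = (-1/4 + pi**2/8) - (1/4) = -1/2 + pi**2/8.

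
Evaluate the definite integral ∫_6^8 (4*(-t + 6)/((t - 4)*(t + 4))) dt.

-5*log(3) - 4*log(2) + 5*log(5)

Factor the denominator: t**2 - 16 = (t + 4)(t - 4).
Partial fractions: 4*(-t + 6)/((t - 4)*(t + 4)) = -5/(t + 4) + 1/(t - 4).
An antiderivative is F(t) = log(t - 4) - 5*log(t + 4).
Then F(8) - F(6) = (-8*log(2) - 5*log(3)) - (-5*log(5) - 4*log(2)) = -5*log(3) - 4*log(2) + 5*log(5).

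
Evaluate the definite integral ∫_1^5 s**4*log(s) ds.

-3124/25 + 625*log(5)

Integrate by parts once (u = ln s, dv = s**4 ds).
An antiderivative is F(s) = s**5*(5*log(s) - 1)/25.
Then F(5) - F(1) = (-125 + 625*log(5)) - (-1/25) = -3124/25 + 625*log(5).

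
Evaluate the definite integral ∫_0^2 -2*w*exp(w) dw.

Integrate by parts once (u = w, dv = -2*exp(w) dw).
An antiderivative is F(w) = (-2*w + 2)*exp(w).
Then F(2) - F(0) = (-2*exp(2)) - (2) = -2*exp(2) - 2.

-2*exp(2) - 2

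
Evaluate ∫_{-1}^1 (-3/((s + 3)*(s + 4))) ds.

Factor the denominator: s**2 + 7*s + 12 = (s + 4)(s + 3).
Partial fractions: -3/((s + 3)*(s + 4)) = 3/(s + 4) - 3/(s + 3).
An antiderivative is F(s) = -3*log(s + 3) + 3*log(s + 4).
Then F(1) - F(-1) = (-6*log(2) + 3*log(5)) - (log(27/8)) = -3*log(3) - 3*log(2) + 3*log(5).

-3*log(3) - 3*log(2) + 3*log(5)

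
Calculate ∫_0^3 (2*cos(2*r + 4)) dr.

sin(10) - sin(4)

Let u = 2*r + 4, so du = 2 dr. When r = 0, u = 4; when r = 3, u = 10.
The integral becomes ∫ cos(u) du from 4 to 10, with antiderivative sin(u).
Back in r: F(r) = sin(2*r + 4).
Then F(3) - F(0) = (sin(10)) - (sin(4)) = sin(10) - sin(4).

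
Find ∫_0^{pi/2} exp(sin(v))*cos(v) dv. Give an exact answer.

-1 + E

Let u = sin(v), so du = cos(v) dv. When v = 0, u = 0; when v = pi/2, u = 1.
The integral becomes ∫ exp(u) du from 0 to 1, with antiderivative exp(u).
Back in v: F(v) = exp(sin(v)).
Then F(pi/2) - F(0) = (E) - (1) = -1 + E.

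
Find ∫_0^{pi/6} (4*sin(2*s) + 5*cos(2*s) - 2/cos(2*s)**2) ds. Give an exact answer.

An antiderivative is F(s) = 5*sin(2*s)/2 - 2*cos(2*s) - tan(2*s).
Then F(pi/6) - F(0) = (-1 + sqrt(3)/4) - (-2) = sqrt(3)/4 + 1.

sqrt(3)/4 + 1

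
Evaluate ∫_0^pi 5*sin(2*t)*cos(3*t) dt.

-4

Use the identity sin(2*t)cos(3*t) = [sin(5*t) + sin(-t)]/2.
An antiderivative is F(t) = 5*cos(t)/2 - cos(5*t)/2.
Then F(pi) - F(0) = (-2) - (2) = -4.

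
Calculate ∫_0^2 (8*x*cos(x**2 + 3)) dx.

Let u = x**2 + 3, so du = 2*x dx. When x = 0, u = 3; when x = 2, u = 7.
The integral becomes 4·∫ cos(u) du from 3 to 7, with antiderivative 4*sin(u).
Back in x: F(x) = 4*sin(x**2 + 3).
Then F(2) - F(0) = (4*sin(7)) - (4*sin(3)) = -4*sin(3) + 4*sin(7).

-4*sin(3) + 4*sin(7)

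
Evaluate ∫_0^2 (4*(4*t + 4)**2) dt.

Let u = 4*t + 4, so du = 4 dt. When t = 0, u = 4; when t = 2, u = 12.
The integral becomes ∫ u**2 du from 4 to 12, with antiderivative u**3/3.
Back in t: F(t) = (4*t + 4)**3/3.
Then F(2) - F(0) = (576) - (64/3) = 1664/3.

1664/3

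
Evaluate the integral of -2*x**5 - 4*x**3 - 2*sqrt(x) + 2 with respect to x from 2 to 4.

-4772/3 + 8*sqrt(2)/3

By the power rule, an antiderivative is F(x) = -x**6/3 - x**4 - 4*x**(3/2)/3 + 2*x.
Then F(4) - F(2) = (-1624) - (-100/3 - 8*sqrt(2)/3) = -4772/3 + 8*sqrt(2)/3.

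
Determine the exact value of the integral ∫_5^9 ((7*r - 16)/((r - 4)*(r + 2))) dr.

-5*log(7) + 2*log(5) + 5*log(11)

Factor the denominator: r**2 - 2*r - 8 = (r + 2)(r - 4).
Partial fractions: (7*r - 16)/((r - 4)*(r + 2)) = 5/(r + 2) + 2/(r - 4).
An antiderivative is F(r) = 2*log(r - 4) + 5*log(r + 2).
Then F(9) - F(5) = (2*log(5) + 5*log(11)) - (5*log(7)) = -5*log(7) + 2*log(5) + 5*log(11).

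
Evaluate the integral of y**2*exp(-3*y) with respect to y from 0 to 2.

2/27 - 50*exp(-6)/27

Integrate by parts twice (u = y^2, dv = exp(-3*y) dy).
An antiderivative is F(y) = (-9*y**2 - 6*y - 2)*exp(-3*y)/27.
Then F(2) - F(0) = (-50*exp(-6)/27) - (-2/27) = 2/27 - 50*exp(-6)/27.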